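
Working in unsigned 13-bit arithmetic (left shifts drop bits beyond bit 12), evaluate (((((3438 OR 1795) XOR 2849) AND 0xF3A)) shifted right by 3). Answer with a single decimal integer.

3438 = 0110101101110
1795 = 0011100000011
→ OR → 0111101101111 = 3951
2849 = 0101100100001
→ XOR → 0010001001110 = 1102
0xF3A = 0111100111010
→ AND → 0010000001010 = 1034
→ shifted right by 3 → 0000010000001 = 129

129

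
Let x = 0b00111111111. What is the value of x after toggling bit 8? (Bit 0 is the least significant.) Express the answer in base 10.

x = 00111111111
bit 8 is currently 1; toggle it via x ^ (1 << 8) = x ^ 256
→ 00011111111 = 255

255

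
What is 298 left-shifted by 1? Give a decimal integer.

596

298 = 0100101010
shift left by 1 → 1001010100 = 596
(equivalently, 298 × 2^1 = 298 × 2)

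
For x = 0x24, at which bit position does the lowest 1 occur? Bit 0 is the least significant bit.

0x24 = 100100
Trailing zeros: 2, so the lowest set bit is bit 2 (value 4).

2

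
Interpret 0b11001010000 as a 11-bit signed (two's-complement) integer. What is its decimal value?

pattern = 11001010000 (MSB is 1 ⇒ negative)
Invert: 00110101111, add 1 → 00110110000 = 432, so the value is -432.
(Equivalently: 1616 - 2^11 = 1616 - 2048 = -432.)

-432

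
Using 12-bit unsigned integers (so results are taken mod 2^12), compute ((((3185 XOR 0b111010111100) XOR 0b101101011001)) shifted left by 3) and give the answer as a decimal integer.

3232

3185 = 110001110001
0b111010111100 = 111010111100
→ XOR → 001011001101 = 717
0b101101011001 = 101101011001
→ XOR → 100110010100 = 2452
→ shifted left by 3 (mod 2^12) → 110010100000 = 3232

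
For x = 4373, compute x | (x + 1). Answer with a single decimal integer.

4375

x = 1000100010101 = 4373
x + 1 = 1000100010110
OR    = 1000100010111 = 4375
(x | (x + 1) sets the lowest cleared bit.)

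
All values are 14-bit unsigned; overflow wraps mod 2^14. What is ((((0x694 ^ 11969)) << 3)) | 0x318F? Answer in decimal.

0x694 = 00011010010100
11969 = 10111011000001
→ ^ → 10100001010101 = 10325
→ << 3 (mod 2^14) → 00001010101000 = 680
0x318F = 11000110001111
→ | → 11001110101111 = 13231

13231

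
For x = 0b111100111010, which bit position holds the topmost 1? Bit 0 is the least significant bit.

0b111100111010 = 111100111010
The topmost 1 is at position 11 (since 2^11 = 2048 ≤ 3898 < 4096).

11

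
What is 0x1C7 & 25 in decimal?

0x1C7 = 111000111
25 = 000011001
AND → 000000001 = 1

1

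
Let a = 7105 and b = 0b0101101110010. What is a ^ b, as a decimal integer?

7105 = 1101111000001
b = 0101101110010
XOR → 1000010110011 = 4275

4275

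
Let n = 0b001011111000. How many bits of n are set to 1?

n = 1011111000
Count the 1s: 1 + 1 + 1 + 1 + 1 + 1 = 6

6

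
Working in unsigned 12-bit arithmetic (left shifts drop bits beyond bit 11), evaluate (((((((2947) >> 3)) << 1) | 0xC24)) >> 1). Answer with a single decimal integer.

2947 = 101110000011
→ >> 3 → 000101110000 = 368
→ << 1 (mod 2^12) → 001011100000 = 736
0xC24 = 110000100100
→ | → 111011100100 = 3812
→ >> 1 → 011101110010 = 1906

1906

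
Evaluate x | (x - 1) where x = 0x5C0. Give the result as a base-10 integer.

1535

x = 10111000000 = 1472
x - 1 = 10110111111
OR    = 10111111111 = 1535
(x | (x - 1) sets all bits below the lowest set bit.)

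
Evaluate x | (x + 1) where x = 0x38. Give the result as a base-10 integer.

57

x = 111000 = 56
x + 1 = 111001
OR    = 111001 = 57
(x | (x + 1) sets the lowest cleared bit.)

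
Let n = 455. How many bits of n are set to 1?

6

455 = 111000111
Count the 1s: 1 + 1 + 1 + 1 + 1 + 1 = 6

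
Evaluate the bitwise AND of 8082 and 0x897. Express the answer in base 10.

2194

8082 = 1111110010010
0x897 = 0100010010111
AND → 0100010010010 = 2194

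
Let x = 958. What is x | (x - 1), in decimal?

x = 1110111110 = 958
x - 1 = 1110111101
OR    = 1110111111 = 959
(x | (x - 1) sets all bits below the lowest set bit.)

959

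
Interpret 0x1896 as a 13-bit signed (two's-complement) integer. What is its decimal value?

pattern = 1100010010110 (MSB is 1 ⇒ negative)
Invert: 0011101101001, add 1 → 0011101101010 = 1898, so the value is -1898.
(Equivalently: 6294 - 2^13 = 6294 - 8192 = -1898.)

-1898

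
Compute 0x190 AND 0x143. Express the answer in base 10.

0x190 = 110010000
0x143 = 101000011
AND → 100000000 = 256

256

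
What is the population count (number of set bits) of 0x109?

3

0x109 = 100001001
Count the 1s: 1 + 1 + 1 = 3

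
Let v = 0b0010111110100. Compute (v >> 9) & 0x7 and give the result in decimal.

2

v = 0010111110100
Shift right by 9: 0010
Mask low 3 bits: 010 = 2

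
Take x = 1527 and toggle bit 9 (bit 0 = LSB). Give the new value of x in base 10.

2039

x = 10111110111
bit 9 is currently 0; toggle it via x ^ (1 << 9) = x ^ 512
→ 11111110111 = 2039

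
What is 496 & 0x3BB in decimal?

432

496 = 0111110000
0x3BB = 1110111011
AND → 0110110000 = 432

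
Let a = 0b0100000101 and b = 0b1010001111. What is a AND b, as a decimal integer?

a = 0100000101
b = 1010001111
AND → 0000000101 = 5

5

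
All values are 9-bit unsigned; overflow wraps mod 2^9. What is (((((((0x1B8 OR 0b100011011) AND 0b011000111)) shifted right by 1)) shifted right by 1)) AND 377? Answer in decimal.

0x1B8 = 110111000
0b100011011 = 100011011
→ OR → 110111011 = 443
0b011000111 = 011000111
→ AND → 010000011 = 131
→ shifted right by 1 → 001000001 = 65
→ shifted right by 1 → 000100000 = 32
377 = 101111001
→ AND → 000100000 = 32

32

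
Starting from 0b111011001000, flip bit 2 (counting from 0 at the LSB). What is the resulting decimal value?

x = 111011001000
bit 2 is currently 0; toggle it via x ^ (1 << 2) = x ^ 4
→ 111011001100 = 3788

3788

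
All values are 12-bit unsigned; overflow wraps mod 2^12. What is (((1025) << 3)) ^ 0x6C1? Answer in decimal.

1737

1025 = 010000000001
→ << 3 (mod 2^12) → 000000001000 = 8
0x6C1 = 011011000001
→ ^ → 011011001001 = 1737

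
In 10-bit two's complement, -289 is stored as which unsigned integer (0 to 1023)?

735

289 in 10 bits: 0100100001
Invert: 1011011110
Add 1:  1011011111 = 735
(Check: 2^10 - 289 = 1024 - 289 = 735.)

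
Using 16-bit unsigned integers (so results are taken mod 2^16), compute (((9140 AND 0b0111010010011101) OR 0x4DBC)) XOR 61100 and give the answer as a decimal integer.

9140 = 0010001110110100
0b0111010010011101 = 0111010010011101
→ AND → 0010000010010100 = 8340
0x4DBC = 0100110110111100
→ OR → 0110110110111100 = 28092
61100 = 1110111010101100
→ XOR → 1000001100010000 = 33552

33552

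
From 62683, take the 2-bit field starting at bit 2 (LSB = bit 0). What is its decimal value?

v = 1111010011011011
Shift right by 2: 11110100110110
Mask low 2 bits: 10 = 2

2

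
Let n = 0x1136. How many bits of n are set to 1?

6

0x1136 = 1000100110110
Count the 1s: 1 + 1 + 1 + 1 + 1 + 1 = 6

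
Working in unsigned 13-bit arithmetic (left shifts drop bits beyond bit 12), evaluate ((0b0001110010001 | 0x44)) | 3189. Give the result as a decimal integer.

0b0001110010001 = 0001110010001
0x44 = 0000001000100
→ | → 0001111010101 = 981
3189 = 0110001110101
→ | → 0111111110101 = 4085

4085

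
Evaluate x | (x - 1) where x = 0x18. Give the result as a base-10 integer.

31

x = 11000 = 24
x - 1 = 10111
OR    = 11111 = 31
(x | (x - 1) sets all bits below the lowest set bit.)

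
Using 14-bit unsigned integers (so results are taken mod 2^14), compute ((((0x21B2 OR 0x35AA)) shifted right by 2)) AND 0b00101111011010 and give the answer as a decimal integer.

2378

0x21B2 = 10000110110010
0x35AA = 11010110101010
→ OR → 11010110111010 = 13754
→ shifted right by 2 → 00110101101110 = 3438
0b00101111011010 = 00101111011010
→ AND → 00100101001010 = 2378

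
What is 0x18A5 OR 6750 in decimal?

0x18A5 = 1100010100101
6750 = 1101001011110
 OR → 1101011111111 = 6911

6911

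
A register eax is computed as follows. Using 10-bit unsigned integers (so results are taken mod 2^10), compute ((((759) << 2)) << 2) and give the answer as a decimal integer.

759 = 1011110111
→ << 2 (mod 2^10) → 1111011100 = 988
→ << 2 (mod 2^10) → 1101110000 = 880

880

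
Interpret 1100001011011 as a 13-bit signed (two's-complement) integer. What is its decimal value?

pattern = 1100001011011 (MSB is 1 ⇒ negative)
Invert: 0011110100100, add 1 → 0011110100101 = 1957, so the value is -1957.
(Equivalently: 6235 - 2^13 = 6235 - 8192 = -1957.)

-1957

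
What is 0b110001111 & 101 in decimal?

5

a = 110001111
101 = 001100101
AND → 000000101 = 5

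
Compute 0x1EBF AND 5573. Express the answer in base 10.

0x1EBF = 1111010111111
5573 = 1010111000101
AND → 1010010000101 = 5253

5253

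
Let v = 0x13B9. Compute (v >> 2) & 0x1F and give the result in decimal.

v = 01001110111001
Shift right by 2: 010011101110
Mask low 5 bits: 01110 = 14

14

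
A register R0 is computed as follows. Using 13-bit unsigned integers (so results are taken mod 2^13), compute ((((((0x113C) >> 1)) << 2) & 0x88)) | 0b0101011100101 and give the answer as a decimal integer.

2797

0x113C = 1000100111100
→ >> 1 → 0100010011110 = 2206
→ << 2 (mod 2^13) → 0001001111000 = 632
0x88 = 0000010001000
→ & → 0000000001000 = 8
0b0101011100101 = 0101011100101
→ | → 0101011101101 = 2797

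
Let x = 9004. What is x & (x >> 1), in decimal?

260

x = 10001100101100 = 9004
x>>1 = 01000110010110
AND  = 00000100000100 = 260
(x & (x >> 1) has a 1 wherever x has two consecutive 1 bits.)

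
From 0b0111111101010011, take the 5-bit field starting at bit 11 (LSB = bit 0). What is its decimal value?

v = 0111111101010011
Shift right by 11: 01111
Mask low 5 bits: 01111 = 15

15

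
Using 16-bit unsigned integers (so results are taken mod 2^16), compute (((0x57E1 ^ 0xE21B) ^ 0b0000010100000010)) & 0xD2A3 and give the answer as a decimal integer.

37024

0x57E1 = 0101011111100001
0xE21B = 1110001000011011
→ ^ → 1011010111111010 = 46586
0b0000010100000010 = 0000010100000010
→ ^ → 1011000011111000 = 45304
0xD2A3 = 1101001010100011
→ & → 1001000010100000 = 37024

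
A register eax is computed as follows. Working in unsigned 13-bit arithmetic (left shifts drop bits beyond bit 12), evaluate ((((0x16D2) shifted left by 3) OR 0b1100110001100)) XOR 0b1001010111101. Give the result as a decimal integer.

3361

0x16D2 = 1011011010010
→ shifted left by 3 (mod 2^13) → 1011010010000 = 5776
0b1100110001100 = 1100110001100
→ OR → 1111110011100 = 8092
0b1001010111101 = 1001010111101
→ XOR → 0110100100001 = 3361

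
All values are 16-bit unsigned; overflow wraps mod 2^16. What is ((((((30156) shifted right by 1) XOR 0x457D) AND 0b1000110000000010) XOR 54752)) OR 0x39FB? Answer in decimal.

63995

30156 = 0111010111001100
→ shifted right by 1 → 0011101011100110 = 15078
0x457D = 0100010101111101
→ XOR → 0111111110011011 = 32667
0b1000110000000010 = 1000110000000010
→ AND → 0000110000000010 = 3074
54752 = 1101010111100000
→ XOR → 1101100111100010 = 55778
0x39FB = 0011100111111011
→ OR → 1111100111111011 = 63995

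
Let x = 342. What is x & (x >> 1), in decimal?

2

x = 101010110 = 342
x>>1 = 010101011
AND  = 000000010 = 2
(x & (x >> 1) has a 1 wherever x has two consecutive 1 bits.)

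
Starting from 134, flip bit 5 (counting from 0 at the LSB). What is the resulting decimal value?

x = 00010000110
bit 5 is currently 0; toggle it via x ^ (1 << 5) = x ^ 32
→ 00010100110 = 166

166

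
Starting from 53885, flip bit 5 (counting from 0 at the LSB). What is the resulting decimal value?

x = 1101001001111101
bit 5 is currently 1; toggle it via x ^ (1 << 5) = x ^ 32
→ 1101001001011101 = 53853

53853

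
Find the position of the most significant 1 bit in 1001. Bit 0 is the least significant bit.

1001 = 1111101001
The topmost 1 is at position 9 (since 2^9 = 512 ≤ 1001 < 1024).

9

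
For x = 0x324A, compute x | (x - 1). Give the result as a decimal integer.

12875

x = 11001001001010 = 12874
x - 1 = 11001001001001
OR    = 11001001001011 = 12875
(x | (x - 1) sets all bits below the lowest set bit.)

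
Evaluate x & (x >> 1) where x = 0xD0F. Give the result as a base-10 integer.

x = 110100001111 = 3343
x>>1 = 011010000111
AND  = 010000000111 = 1031
(x & (x >> 1) has a 1 wherever x has two consecutive 1 bits.)

1031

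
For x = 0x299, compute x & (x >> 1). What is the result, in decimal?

x = 1010011001 = 665
x>>1 = 0101001100
AND  = 0000001000 = 8
(x & (x >> 1) has a 1 wherever x has two consecutive 1 bits.)

8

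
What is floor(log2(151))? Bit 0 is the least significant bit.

151 = 10010111
The topmost 1 is at position 7 (since 2^7 = 128 ≤ 151 < 256).

7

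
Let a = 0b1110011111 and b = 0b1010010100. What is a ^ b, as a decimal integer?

267

a = 1110011111
b = 1010010100
XOR → 0100001011 = 267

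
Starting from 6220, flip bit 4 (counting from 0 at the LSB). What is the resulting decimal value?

6236

x = 1100001001100
bit 4 is currently 0; toggle it via x ^ (1 << 4) = x ^ 16
→ 1100001011100 = 6236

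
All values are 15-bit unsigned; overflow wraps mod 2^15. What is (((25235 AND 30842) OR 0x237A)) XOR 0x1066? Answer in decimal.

25235 = 110001010010011
30842 = 111100001111010
→ AND → 110000000010010 = 24594
0x237A = 010001101111010
→ OR → 110001101111010 = 25466
0x1066 = 001000001100110
→ XOR → 111001100011100 = 29468

29468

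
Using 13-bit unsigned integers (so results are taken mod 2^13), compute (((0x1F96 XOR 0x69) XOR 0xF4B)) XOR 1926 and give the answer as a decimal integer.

0x1F96 = 1111110010110
0x69 = 0000001101001
→ XOR → 1111111111111 = 8191
0xF4B = 0111101001011
→ XOR → 1000010110100 = 4276
1926 = 0011110000110
→ XOR → 1011100110010 = 5938

5938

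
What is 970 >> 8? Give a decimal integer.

970 = 1111001010
shift right by 8 → 0000000011 = 3
(equivalently, floor(970 / 256))

3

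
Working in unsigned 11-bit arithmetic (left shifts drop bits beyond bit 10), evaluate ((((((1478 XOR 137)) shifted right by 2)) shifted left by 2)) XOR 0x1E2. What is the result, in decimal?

1198

1478 = 10111000110
137 = 00010001001
→ XOR → 10101001111 = 1359
→ shifted right by 2 → 00101010011 = 339
→ shifted left by 2 (mod 2^11) → 10101001100 = 1356
0x1E2 = 00111100010
→ XOR → 10010101110 = 1198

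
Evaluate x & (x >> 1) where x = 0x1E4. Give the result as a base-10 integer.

224

x = 111100100 = 484
x>>1 = 011110010
AND  = 011100000 = 224
(x & (x >> 1) has a 1 wherever x has two consecutive 1 bits.)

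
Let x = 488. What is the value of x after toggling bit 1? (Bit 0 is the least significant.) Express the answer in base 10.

490

x = 0111101000
bit 1 is currently 0; toggle it via x ^ (1 << 1) = x ^ 2
→ 0111101010 = 490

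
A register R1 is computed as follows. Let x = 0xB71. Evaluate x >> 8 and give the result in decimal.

0xB71 = 101101110001
shift right by 8 → 000000001011 = 11
(equivalently, floor(2929 / 256))

11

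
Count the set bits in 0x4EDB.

10

0x4EDB = 100111011011011
Count the 1s: 1 + 1 + 1 + 1 + 1 + 1 + 1 + 1 + 1 + 1 = 10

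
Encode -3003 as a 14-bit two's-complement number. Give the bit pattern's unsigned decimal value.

13381

3003 in 14 bits: 00101110111011
Invert: 11010001000100
Add 1:  11010001000101 = 13381
(Check: 2^14 - 3003 = 16384 - 3003 = 13381.)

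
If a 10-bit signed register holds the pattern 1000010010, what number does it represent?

-494

pattern = 1000010010 (MSB is 1 ⇒ negative)
Invert: 0111101101, add 1 → 0111101110 = 494, so the value is -494.
(Equivalently: 530 - 2^10 = 530 - 1024 = -494.)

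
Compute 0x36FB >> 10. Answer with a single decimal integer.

0x36FB = 11011011111011
shift right by 10 → 00000000001101 = 13
(equivalently, floor(14075 / 1024))

13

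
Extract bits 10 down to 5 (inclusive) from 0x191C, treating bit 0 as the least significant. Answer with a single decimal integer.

v = 01100100011100
Shift right by 5: 011001000
Mask low 6 bits: 001000 = 8

8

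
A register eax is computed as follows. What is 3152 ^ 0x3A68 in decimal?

13880

3152 = 00110001010000
0x3A68 = 11101001101000
XOR → 11011000111000 = 13880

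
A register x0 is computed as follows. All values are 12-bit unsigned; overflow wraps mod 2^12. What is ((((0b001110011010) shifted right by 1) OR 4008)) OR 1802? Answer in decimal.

4079

0b001110011010 = 001110011010
→ shifted right by 1 → 000111001101 = 461
4008 = 111110101000
→ OR → 111111101101 = 4077
1802 = 011100001010
→ OR → 111111101111 = 4079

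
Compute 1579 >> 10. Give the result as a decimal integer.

1579 = 11000101011
shift right by 10 → 00000000001 = 1
(equivalently, floor(1579 / 1024))

1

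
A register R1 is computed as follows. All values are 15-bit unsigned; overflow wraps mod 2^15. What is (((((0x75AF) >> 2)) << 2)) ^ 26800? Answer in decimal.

7452

0x75AF = 111010110101111
→ >> 2 → 001110101101011 = 7531
→ << 2 (mod 2^15) → 111010110101100 = 30124
26800 = 110100010110000
→ ^ → 001110100011100 = 7452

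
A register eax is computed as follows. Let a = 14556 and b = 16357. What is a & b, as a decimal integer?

14532

14556 = 11100011011100
16357 = 11111111100101
AND → 11100011000100 = 14532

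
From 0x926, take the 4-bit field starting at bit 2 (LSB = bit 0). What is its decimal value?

v = 00100100100110
Shift right by 2: 001001001001
Mask low 4 bits: 1001 = 9

9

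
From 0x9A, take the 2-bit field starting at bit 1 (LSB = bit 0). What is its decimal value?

v = 000010011010
Shift right by 1: 00001001101
Mask low 2 bits: 01 = 1

1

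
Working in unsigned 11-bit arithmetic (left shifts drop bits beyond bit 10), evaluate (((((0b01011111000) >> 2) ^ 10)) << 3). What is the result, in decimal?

1440

0b01011111000 = 01011111000
→ >> 2 → 00010111110 = 190
10 = 00000001010
→ ^ → 00010110100 = 180
→ << 3 (mod 2^11) → 10110100000 = 1440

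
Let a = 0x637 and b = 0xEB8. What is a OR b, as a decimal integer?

3775

0x637 = 011000110111
0xEB8 = 111010111000
 OR → 111010111111 = 3775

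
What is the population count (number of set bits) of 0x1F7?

0x1F7 = 111110111
Count the 1s: 1 + 1 + 1 + 1 + 1 + 1 + 1 + 1 = 8

8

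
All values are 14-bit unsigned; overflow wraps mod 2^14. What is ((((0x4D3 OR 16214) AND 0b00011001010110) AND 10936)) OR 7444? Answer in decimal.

0x4D3 = 00010011010011
16214 = 11111101010110
→ OR → 11111111010111 = 16343
0b00011001010110 = 00011001010110
→ AND → 00011001010110 = 1622
10936 = 10101010111000
→ AND → 00001000010000 = 528
7444 = 01110100010100
→ OR → 01111100010100 = 7956

7956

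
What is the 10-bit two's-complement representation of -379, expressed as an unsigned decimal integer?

379 in 10 bits: 0101111011
Invert: 1010000100
Add 1:  1010000101 = 645
(Check: 2^10 - 379 = 1024 - 379 = 645.)

645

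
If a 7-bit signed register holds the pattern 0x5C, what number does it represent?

-36

pattern = 1011100 (MSB is 1 ⇒ negative)
Invert: 0100011, add 1 → 0100100 = 36, so the value is -36.
(Equivalently: 92 - 2^7 = 92 - 128 = -36.)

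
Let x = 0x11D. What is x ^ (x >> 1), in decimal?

x = 100011101 = 285
x>>1 = 010001110
XOR  = 110010011 = 403
(x ^ (x >> 1) gives the standard binary-reflected Gray code of x.)

403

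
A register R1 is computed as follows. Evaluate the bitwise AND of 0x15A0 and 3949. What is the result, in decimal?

0x15A0 = 1010110100000
3949 = 0111101101101
AND → 0010100100000 = 1312

1312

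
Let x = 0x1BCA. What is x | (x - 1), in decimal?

7115

x = 1101111001010 = 7114
x - 1 = 1101111001001
OR    = 1101111001011 = 7115
(x | (x - 1) sets all bits below the lowest set bit.)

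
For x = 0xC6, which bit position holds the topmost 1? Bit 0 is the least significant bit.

0xC6 = 11000110
The topmost 1 is at position 7 (since 2^7 = 128 ≤ 198 < 256).

7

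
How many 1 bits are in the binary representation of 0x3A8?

0x3A8 = 1110101000
Count the 1s: 1 + 1 + 1 + 1 + 1 = 5

5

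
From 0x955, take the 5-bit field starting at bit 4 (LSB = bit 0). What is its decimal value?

21

v = 100101010101
Shift right by 4: 10010101
Mask low 5 bits: 10101 = 21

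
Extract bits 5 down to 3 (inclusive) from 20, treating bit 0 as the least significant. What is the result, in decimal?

v = 0000010100
Shift right by 3: 0000010
Mask low 3 bits: 010 = 2

2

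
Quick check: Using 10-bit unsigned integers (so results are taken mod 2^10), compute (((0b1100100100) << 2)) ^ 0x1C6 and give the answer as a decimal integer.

342

0b1100100100 = 1100100100
→ << 2 (mod 2^10) → 0010010000 = 144
0x1C6 = 0111000110
→ ^ → 0101010110 = 342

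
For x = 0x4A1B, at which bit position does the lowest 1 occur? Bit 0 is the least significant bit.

0x4A1B = 100101000011011
Trailing zeros: 0, so the lowest set bit is bit 0 (value 1).

0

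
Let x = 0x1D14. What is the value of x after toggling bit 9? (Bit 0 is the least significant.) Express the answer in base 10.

x = 001110100010100
bit 9 is currently 0; toggle it via x ^ (1 << 9) = x ^ 512
→ 001111100010100 = 7956

7956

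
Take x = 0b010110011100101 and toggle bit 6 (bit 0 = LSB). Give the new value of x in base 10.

11429

x = 010110011100101
bit 6 is currently 1; toggle it via x ^ (1 << 6) = x ^ 64
→ 010110010100101 = 11429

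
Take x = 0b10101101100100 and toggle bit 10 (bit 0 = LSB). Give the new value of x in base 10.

12132

x = 10101101100100
bit 10 is currently 0; toggle it via x ^ (1 << 10) = x ^ 1024
→ 10111101100100 = 12132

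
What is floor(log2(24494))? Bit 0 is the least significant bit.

24494 = 101111110101110
The topmost 1 is at position 14 (since 2^14 = 16384 ≤ 24494 < 32768).

14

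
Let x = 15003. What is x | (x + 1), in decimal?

x = 11101010011011 = 15003
x + 1 = 11101010011100
OR    = 11101010011111 = 15007
(x | (x + 1) sets the lowest cleared bit.)

15007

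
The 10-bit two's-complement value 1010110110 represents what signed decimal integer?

pattern = 1010110110 (MSB is 1 ⇒ negative)
Invert: 0101001001, add 1 → 0101001010 = 330, so the value is -330.
(Equivalently: 694 - 2^10 = 694 - 1024 = -330.)

-330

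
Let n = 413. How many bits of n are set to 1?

413 = 110011101
Count the 1s: 1 + 1 + 1 + 1 + 1 + 1 = 6

6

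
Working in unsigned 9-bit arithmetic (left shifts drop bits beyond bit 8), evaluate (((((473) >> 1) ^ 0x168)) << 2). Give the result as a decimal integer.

16

473 = 111011001
→ >> 1 → 011101100 = 236
0x168 = 101101000
→ ^ → 110000100 = 388
→ << 2 (mod 2^9) → 000010000 = 16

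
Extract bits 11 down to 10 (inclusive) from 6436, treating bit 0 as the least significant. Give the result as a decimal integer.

v = 1100100100100
Shift right by 10: 110
Mask low 2 bits: 10 = 2

2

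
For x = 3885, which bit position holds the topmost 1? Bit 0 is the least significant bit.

11

3885 = 111100101101
The topmost 1 is at position 11 (since 2^11 = 2048 ≤ 3885 < 4096).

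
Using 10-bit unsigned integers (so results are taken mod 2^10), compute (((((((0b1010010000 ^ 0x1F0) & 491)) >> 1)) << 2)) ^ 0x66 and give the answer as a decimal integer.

0b1010010000 = 1010010000
0x1F0 = 0111110000
→ ^ → 1101100000 = 864
491 = 0111101011
→ & → 0101100000 = 352
→ >> 1 → 0010110000 = 176
→ << 2 (mod 2^10) → 1011000000 = 704
0x66 = 0001100110
→ ^ → 1010100110 = 678

678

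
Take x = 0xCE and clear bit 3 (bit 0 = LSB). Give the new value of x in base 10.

198

x = 0011001110
bit 3 is currently 1; clear it via x & ~(1 << 3) = x & ~8
→ 0011000110 = 198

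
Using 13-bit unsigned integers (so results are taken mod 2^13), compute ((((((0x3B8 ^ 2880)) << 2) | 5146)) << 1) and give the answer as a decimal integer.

4084

0x3B8 = 0001110111000
2880 = 0101101000000
→ ^ → 0100011111000 = 2296
→ << 2 (mod 2^13) → 0001111100000 = 992
5146 = 1010000011010
→ | → 1011111111010 = 6138
→ << 1 (mod 2^13) → 0111111110100 = 4084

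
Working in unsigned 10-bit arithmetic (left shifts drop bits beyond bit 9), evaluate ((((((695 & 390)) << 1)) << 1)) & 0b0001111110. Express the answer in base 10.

695 = 1010110111
390 = 0110000110
→ & → 0010000110 = 134
→ << 1 (mod 2^10) → 0100001100 = 268
→ << 1 (mod 2^10) → 1000011000 = 536
0b0001111110 = 0001111110
→ & → 0000011000 = 24

24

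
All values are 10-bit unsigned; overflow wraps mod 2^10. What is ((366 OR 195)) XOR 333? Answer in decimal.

162

366 = 0101101110
195 = 0011000011
→ OR → 0111101111 = 495
333 = 0101001101
→ XOR → 0010100010 = 162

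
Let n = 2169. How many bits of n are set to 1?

2169 = 100001111001
Count the 1s: 1 + 1 + 1 + 1 + 1 + 1 = 6

6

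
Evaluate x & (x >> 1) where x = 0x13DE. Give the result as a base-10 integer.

462

x = 1001111011110 = 5086
x>>1 = 0100111101111
AND  = 0000111001110 = 462
(x & (x >> 1) has a 1 wherever x has two consecutive 1 bits.)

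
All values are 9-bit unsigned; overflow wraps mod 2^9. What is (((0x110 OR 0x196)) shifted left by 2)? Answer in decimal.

0x110 = 100010000
0x196 = 110010110
→ OR → 110010110 = 406
→ shifted left by 2 (mod 2^9) → 001011000 = 88

88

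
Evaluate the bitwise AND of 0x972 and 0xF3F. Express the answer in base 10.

0x972 = 100101110010
0xF3F = 111100111111
AND → 100100110010 = 2354

2354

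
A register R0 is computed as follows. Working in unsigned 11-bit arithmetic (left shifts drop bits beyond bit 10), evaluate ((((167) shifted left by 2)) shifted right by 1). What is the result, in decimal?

167 = 00010100111
→ shifted left by 2 (mod 2^11) → 01010011100 = 668
→ shifted right by 1 → 00101001110 = 334

334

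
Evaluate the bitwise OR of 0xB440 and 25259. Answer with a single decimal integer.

0xB440 = 1011010001000000
25259 = 0110001010101011
 OR → 1111011011101011 = 63211

63211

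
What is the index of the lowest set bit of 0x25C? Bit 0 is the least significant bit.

0x25C = 1001011100
Trailing zeros: 2, so the lowest set bit is bit 2 (value 4).

2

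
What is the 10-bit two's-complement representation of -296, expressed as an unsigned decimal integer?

728

296 in 10 bits: 0100101000
Invert: 1011010111
Add 1:  1011011000 = 728
(Check: 2^10 - 296 = 1024 - 296 = 728.)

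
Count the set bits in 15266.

8

15266 = 11101110100010
Count the 1s: 1 + 1 + 1 + 1 + 1 + 1 + 1 + 1 = 8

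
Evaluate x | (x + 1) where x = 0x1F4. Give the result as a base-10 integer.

501

x = 111110100 = 500
x + 1 = 111110101
OR    = 111110101 = 501
(x | (x + 1) sets the lowest cleared bit.)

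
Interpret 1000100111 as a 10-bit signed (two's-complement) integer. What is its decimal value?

-473

pattern = 1000100111 (MSB is 1 ⇒ negative)
Invert: 0111011000, add 1 → 0111011001 = 473, so the value is -473.
(Equivalently: 551 - 2^10 = 551 - 1024 = -473.)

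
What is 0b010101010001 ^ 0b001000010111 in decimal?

1862

a = 10101010001
b = 01000010111
XOR → 11101000110 = 1862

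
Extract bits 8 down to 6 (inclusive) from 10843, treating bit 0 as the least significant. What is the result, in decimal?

v = 10101001011011
Shift right by 6: 10101001
Mask low 3 bits: 001 = 1

1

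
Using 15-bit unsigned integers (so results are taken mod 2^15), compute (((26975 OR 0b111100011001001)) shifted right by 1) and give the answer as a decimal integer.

26975 = 110100101011111
0b111100011001001 = 111100011001001
→ OR → 111100111011111 = 31199
→ shifted right by 1 → 011110011101111 = 15599

15599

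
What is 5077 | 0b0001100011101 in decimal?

5077 = 1001111010101
b = 0001100011101
 OR → 1001111011101 = 5085

5085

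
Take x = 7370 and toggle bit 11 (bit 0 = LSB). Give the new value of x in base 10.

x = 1110011001010
bit 11 is currently 1; toggle it via x ^ (1 << 11) = x ^ 2048
→ 1010011001010 = 5322

5322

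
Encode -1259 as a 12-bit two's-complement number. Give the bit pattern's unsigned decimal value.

1259 in 12 bits: 010011101011
Invert: 101100010100
Add 1:  101100010101 = 2837
(Check: 2^12 - 1259 = 4096 - 1259 = 2837.)

2837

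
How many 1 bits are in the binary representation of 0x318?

0x318 = 1100011000
Count the 1s: 1 + 1 + 1 + 1 = 4

4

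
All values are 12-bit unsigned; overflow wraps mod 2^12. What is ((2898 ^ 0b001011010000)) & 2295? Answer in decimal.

2898 = 101101010010
0b001011010000 = 001011010000
→ ^ → 100110000010 = 2434
2295 = 100011110111
→ & → 100010000010 = 2178

2178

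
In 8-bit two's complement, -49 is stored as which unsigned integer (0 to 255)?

207

49 in 8 bits: 00110001
Invert: 11001110
Add 1:  11001111 = 207
(Check: 2^8 - 49 = 256 - 49 = 207.)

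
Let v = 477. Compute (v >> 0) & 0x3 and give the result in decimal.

1

v = 00000111011101
Shift right by 0: 00000111011101
Mask low 2 bits: 01 = 1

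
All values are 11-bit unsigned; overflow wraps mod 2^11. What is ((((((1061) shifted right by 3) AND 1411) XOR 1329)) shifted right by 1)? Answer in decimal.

728

1061 = 10000100101
→ shifted right by 3 → 00010000100 = 132
1411 = 10110000011
→ AND → 00010000000 = 128
1329 = 10100110001
→ XOR → 10110110001 = 1457
→ shifted right by 1 → 01011011000 = 728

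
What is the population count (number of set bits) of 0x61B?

6

0x61B = 11000011011
Count the 1s: 1 + 1 + 1 + 1 + 1 + 1 = 6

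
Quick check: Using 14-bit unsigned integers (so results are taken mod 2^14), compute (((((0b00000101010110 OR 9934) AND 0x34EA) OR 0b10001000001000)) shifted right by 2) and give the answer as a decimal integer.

2482

0b00000101010110 = 00000101010110
9934 = 10011011001110
→ OR → 10011111011110 = 10206
0x34EA = 11010011101010
→ AND → 10010011001010 = 9418
0b10001000001000 = 10001000001000
→ OR → 10011011001010 = 9930
→ shifted right by 2 → 00100110110010 = 2482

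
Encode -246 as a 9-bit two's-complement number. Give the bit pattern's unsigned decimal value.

266

246 in 9 bits: 011110110
Invert: 100001001
Add 1:  100001010 = 266
(Check: 2^9 - 246 = 512 - 246 = 266.)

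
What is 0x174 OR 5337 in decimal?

5629

0x174 = 0000101110100
5337 = 1010011011001
 OR → 1010111111101 = 5629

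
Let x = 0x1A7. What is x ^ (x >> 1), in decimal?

x = 110100111 = 423
x>>1 = 011010011
XOR  = 101110100 = 372
(x ^ (x >> 1) gives the standard binary-reflected Gray code of x.)

372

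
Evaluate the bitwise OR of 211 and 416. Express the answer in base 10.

211 = 011010011
416 = 110100000
 OR → 111110011 = 499

499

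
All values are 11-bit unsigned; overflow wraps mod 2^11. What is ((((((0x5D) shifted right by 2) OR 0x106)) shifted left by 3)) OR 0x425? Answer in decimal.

0x5D = 00001011101
→ shifted right by 2 → 00000010111 = 23
0x106 = 00100000110
→ OR → 00100010111 = 279
→ shifted left by 3 (mod 2^11) → 00010111000 = 184
0x425 = 10000100101
→ OR → 10010111101 = 1213

1213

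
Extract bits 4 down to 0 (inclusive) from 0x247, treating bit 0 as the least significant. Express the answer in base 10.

v = 01001000111
Shift right by 0: 01001000111
Mask low 5 bits: 00111 = 7

7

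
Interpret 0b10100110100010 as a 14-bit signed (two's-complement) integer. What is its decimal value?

pattern = 10100110100010 (MSB is 1 ⇒ negative)
Invert: 01011001011101, add 1 → 01011001011110 = 5726, so the value is -5726.
(Equivalently: 10658 - 2^14 = 10658 - 16384 = -5726.)

-5726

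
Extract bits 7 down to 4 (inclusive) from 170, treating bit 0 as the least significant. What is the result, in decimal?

v = 010101010
Shift right by 4: 01010
Mask low 4 bits: 1010 = 10

10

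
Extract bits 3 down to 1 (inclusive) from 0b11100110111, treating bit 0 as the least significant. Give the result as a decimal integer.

3

v = 11100110111
Shift right by 1: 1110011011
Mask low 3 bits: 011 = 3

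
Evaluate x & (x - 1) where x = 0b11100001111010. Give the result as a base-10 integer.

14456

x = 11100001111010 = 14458
x - 1 = 11100001111001
AND   = 11100001111000 = 14456
(x & (x - 1) clears the lowest set bit of x.)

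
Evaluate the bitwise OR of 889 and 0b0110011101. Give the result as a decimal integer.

1021

889 = 1101111001
b = 0110011101
 OR → 1111111101 = 1021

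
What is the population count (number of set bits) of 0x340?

3

0x340 = 1101000000
Count the 1s: 1 + 1 + 1 = 3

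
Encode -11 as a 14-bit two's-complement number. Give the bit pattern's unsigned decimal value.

11 in 14 bits: 00000000001011
Invert: 11111111110100
Add 1:  11111111110101 = 16373
(Check: 2^14 - 11 = 16384 - 11 = 16373.)

16373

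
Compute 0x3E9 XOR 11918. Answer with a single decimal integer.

0x3E9 = 00001111101001
11918 = 10111010001110
XOR → 10110101100111 = 11623

11623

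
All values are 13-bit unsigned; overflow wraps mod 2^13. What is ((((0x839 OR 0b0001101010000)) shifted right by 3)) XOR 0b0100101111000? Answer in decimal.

2071

0x839 = 0100000111001
0b0001101010000 = 0001101010000
→ OR → 0101101111001 = 2937
→ shifted right by 3 → 0000101101111 = 367
0b0100101111000 = 0100101111000
→ XOR → 0100000010111 = 2071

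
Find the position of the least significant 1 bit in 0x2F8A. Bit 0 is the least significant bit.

0x2F8A = 10111110001010
Trailing zeros: 1, so the lowest set bit is bit 1 (value 2).

1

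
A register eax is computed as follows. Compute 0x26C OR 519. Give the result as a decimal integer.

623

0x26C = 1001101100
519 = 1000000111
 OR → 1001101111 = 623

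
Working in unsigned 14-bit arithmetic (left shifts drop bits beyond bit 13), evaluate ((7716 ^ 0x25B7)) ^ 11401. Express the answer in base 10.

7716 = 01111000100100
0x25B7 = 10010110110111
→ ^ → 11101110010011 = 15251
11401 = 10110010001001
→ ^ → 01011100011010 = 5914

5914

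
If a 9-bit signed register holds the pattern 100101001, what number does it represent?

-215

pattern = 100101001 (MSB is 1 ⇒ negative)
Invert: 011010110, add 1 → 011010111 = 215, so the value is -215.
(Equivalently: 297 - 2^9 = 297 - 512 = -215.)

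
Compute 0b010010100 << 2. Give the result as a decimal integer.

592

x = 0010010100
shift left by 2 → 1001010000 = 592
(equivalently, 148 × 2^2 = 148 × 4)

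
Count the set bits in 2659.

6

2659 = 101001100011
Count the 1s: 1 + 1 + 1 + 1 + 1 + 1 = 6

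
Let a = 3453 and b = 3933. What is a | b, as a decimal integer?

3965

3453 = 110101111101
3933 = 111101011101
 OR → 111101111101 = 3965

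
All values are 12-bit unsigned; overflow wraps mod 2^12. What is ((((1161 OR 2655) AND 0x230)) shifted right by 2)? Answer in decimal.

132

1161 = 010010001001
2655 = 101001011111
→ OR → 111011011111 = 3807
0x230 = 001000110000
→ AND → 001000010000 = 528
→ shifted right by 2 → 000010000100 = 132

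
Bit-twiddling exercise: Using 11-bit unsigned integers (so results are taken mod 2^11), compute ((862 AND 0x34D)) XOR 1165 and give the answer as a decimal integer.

862 = 01101011110
0x34D = 01101001101
→ AND → 01101001100 = 844
1165 = 10010001101
→ XOR → 11111000001 = 1985

1985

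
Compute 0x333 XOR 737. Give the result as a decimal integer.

0x333 = 1100110011
737 = 1011100001
XOR → 0111010010 = 466

466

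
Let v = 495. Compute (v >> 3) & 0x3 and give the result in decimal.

v = 00111101111
Shift right by 3: 00111101
Mask low 2 bits: 01 = 1

1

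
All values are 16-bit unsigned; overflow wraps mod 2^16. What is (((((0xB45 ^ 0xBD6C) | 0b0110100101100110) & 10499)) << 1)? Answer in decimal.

0xB45 = 0000101101000101
0xBD6C = 1011110101101100
→ ^ → 1011011000101001 = 46633
0b0110100101100110 = 0110100101100110
→ | → 1111111101101111 = 65391
10499 = 0010100100000011
→ & → 0010100100000011 = 10499
→ << 1 (mod 2^16) → 0101001000000110 = 20998

20998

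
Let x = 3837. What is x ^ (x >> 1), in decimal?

x = 111011111101 = 3837
x>>1 = 011101111110
XOR  = 100110000011 = 2435
(x ^ (x >> 1) gives the standard binary-reflected Gray code of x.)

2435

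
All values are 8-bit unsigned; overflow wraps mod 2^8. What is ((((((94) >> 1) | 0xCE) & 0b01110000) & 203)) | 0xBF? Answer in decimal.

94 = 01011110
→ >> 1 → 00101111 = 47
0xCE = 11001110
→ | → 11101111 = 239
0b01110000 = 01110000
→ & → 01100000 = 96
203 = 11001011
→ & → 01000000 = 64
0xBF = 10111111
→ | → 11111111 = 255

255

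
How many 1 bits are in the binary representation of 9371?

7

9371 = 10010010011011
Count the 1s: 1 + 1 + 1 + 1 + 1 + 1 + 1 = 7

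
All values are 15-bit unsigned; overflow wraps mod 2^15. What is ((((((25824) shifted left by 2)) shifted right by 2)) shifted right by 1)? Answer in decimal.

624

25824 = 110010011100000
→ shifted left by 2 (mod 2^15) → 001001110000000 = 4992
→ shifted right by 2 → 000010011100000 = 1248
→ shifted right by 1 → 000001001110000 = 624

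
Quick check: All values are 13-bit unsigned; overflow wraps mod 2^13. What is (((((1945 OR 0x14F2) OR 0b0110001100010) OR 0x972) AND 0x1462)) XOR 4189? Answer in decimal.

1945 = 0011110011001
0x14F2 = 1010011110010
→ OR → 1011111111011 = 6139
0b0110001100010 = 0110001100010
→ OR → 1111111111011 = 8187
0x972 = 0100101110010
→ OR → 1111111111011 = 8187
0x1462 = 1010001100010
→ AND → 1010001100010 = 5218
4189 = 1000001011101
→ XOR → 0010000111111 = 1087

1087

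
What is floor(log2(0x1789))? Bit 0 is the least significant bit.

12

0x1789 = 1011110001001
The topmost 1 is at position 12 (since 2^12 = 4096 ≤ 6025 < 8192).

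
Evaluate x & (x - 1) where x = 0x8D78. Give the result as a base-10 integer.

36208

x = 1000110101111000 = 36216
x - 1 = 1000110101110111
AND   = 1000110101110000 = 36208
(x & (x - 1) clears the lowest set bit of x.)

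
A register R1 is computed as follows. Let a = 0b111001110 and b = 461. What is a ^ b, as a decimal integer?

a = 111001110
461 = 111001101
XOR → 000000011 = 3

3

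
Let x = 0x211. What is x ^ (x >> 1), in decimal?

x = 1000010001 = 529
x>>1 = 0100001000
XOR  = 1100011001 = 793
(x ^ (x >> 1) gives the standard binary-reflected Gray code of x.)

793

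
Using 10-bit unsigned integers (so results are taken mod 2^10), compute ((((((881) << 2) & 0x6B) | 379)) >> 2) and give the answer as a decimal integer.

881 = 1101110001
→ << 2 (mod 2^10) → 0111000100 = 452
0x6B = 0001101011
→ & → 0001000000 = 64
379 = 0101111011
→ | → 0101111011 = 379
→ >> 2 → 0001011110 = 94

94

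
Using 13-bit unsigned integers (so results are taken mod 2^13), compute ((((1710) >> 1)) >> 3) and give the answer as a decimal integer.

106

1710 = 0011010101110
→ >> 1 → 0001101010111 = 855
→ >> 3 → 0000001101010 = 106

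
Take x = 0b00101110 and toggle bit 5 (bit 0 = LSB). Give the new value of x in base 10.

14

x = 00101110
bit 5 is currently 1; toggle it via x ^ (1 << 5) = x ^ 32
→ 00001110 = 14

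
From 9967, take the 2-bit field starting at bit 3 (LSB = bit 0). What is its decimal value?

1

v = 010011011101111
Shift right by 3: 010011011101
Mask low 2 bits: 01 = 1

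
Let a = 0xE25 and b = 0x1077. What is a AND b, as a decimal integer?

0xE25 = 0111000100101
0x1077 = 1000001110111
AND → 0000000100101 = 37

37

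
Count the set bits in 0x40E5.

6

0x40E5 = 100000011100101
Count the 1s: 1 + 1 + 1 + 1 + 1 + 1 = 6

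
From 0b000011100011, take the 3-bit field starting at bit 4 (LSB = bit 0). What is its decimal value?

6

v = 000011100011
Shift right by 4: 00001110
Mask low 3 bits: 110 = 6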